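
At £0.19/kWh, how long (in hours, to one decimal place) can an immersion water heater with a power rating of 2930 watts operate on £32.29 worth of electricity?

58.0 h

Energy available = £32.29 ÷ £0.19/kWh = 169.9474 kWh
Hours = 169.9474 kWh ÷ 2.93 kW = 58.0 h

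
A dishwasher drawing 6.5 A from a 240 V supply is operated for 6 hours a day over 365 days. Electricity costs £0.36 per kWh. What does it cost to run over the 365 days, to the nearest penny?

£1229.90

Power = 6.5 A × 240 V = 1560 W = 1.56 kW
Runtime = 6 h/day × 365 days = 2190 h
Energy = 1.56 kW × 2190 h = 3416.4 kWh
Cost = 3416.4 kWh × £0.36/kWh = £1229.90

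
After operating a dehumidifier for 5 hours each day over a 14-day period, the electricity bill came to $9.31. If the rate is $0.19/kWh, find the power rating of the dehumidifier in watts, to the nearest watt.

700 W

Energy = $9.31 ÷ $0.19/kWh = 49 kWh
Runtime = 5 h/day × 14 days = 70 h
Power = 49 kWh ÷ 70 h = 0.7 kW = 700 W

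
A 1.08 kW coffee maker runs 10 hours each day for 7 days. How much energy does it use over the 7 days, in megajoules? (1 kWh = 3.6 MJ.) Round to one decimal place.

Runtime = 10 h/day × 7 days = 70 h
Energy = 1.08 kW × 70 h = 75.6 kWh
= 75.6 × 3.6 MJ = 272.2 MJ

272.2 MJ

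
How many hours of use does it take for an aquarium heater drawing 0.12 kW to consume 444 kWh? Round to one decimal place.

Hours = 444 kWh ÷ 0.12 kW = 3700.0 h

3700.0 h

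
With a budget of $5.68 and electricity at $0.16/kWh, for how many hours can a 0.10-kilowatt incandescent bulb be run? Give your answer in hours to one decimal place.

Energy available = $5.68 ÷ $0.16/kWh = 35.5 kWh
Hours = 35.5 kWh ÷ 0.1 kW = 355.0 h

355.0 h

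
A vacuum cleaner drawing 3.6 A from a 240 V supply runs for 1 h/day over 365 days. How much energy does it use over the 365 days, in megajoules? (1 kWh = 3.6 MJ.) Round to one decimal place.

Power = 3.6 A × 240 V = 864 W = 0.864 kW
Runtime = 1 h/day × 365 days = 365 h
Energy = 0.864 kW × 365 h = 315.36 kWh
= 315.36 × 3.6 MJ = 1135.3 MJ

1135.3 MJ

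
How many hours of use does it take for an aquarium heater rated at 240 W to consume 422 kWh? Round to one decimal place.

1758.3 h

Hours = 422 kWh ÷ 0.24 kW = 1758.3 h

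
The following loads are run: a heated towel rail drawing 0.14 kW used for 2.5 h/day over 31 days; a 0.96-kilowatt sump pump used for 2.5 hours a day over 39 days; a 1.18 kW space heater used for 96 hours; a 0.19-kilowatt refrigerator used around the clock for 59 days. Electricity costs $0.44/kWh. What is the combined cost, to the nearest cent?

heated towel rail: Runtime = 2.5 h/day × 31 days = 77.5 h
heated towel rail: 0.14 kW × 77.5 h = 10.85 kWh
sump pump: Runtime = 2.5 h/day × 39 days = 97.5 h
sump pump: 0.96 kW × 97.5 h = 93.6 kWh
space heater: 1.18 kW × 96 h = 113.28 kWh
refrigerator: Runtime = 24 h × 59 = 1416 h
refrigerator: 0.19 kW × 1416 h = 269.04 kWh
Total energy = 486.77 kWh
Cost = 486.77 × $0.44 = $214.18

$214.18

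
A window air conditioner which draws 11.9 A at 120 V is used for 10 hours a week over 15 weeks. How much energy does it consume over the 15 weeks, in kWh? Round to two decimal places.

214.20 kWh

Power = 11.9 A × 120 V = 1428 W = 1.428 kW
Runtime = 10 h/week × 15 weeks = 150 h
Energy = 1.428 kW × 150 h = 214.2 kWh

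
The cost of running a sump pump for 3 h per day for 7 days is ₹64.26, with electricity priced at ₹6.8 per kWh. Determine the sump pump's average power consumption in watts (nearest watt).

Energy = ₹64.26 ÷ ₹6.8/kWh = 9.45 kWh
Runtime = 3 h/day × 7 days = 21 h
Power = 9.45 kWh ÷ 21 h = 0.45 kW = 450 W

450 W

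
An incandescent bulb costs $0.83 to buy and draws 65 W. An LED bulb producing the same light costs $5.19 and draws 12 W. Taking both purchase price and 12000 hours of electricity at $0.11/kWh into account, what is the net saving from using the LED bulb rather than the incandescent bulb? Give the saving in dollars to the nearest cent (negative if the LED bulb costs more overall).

$65.60

incandescent bulb: $0.83 + (65/1000) kW × 12000 h × $0.11 = $0.83 + $85.8 = $86.63
LED bulb: $5.19 + (12/1000) kW × 12000 h × $0.11 = $5.19 + $15.84 = $21.03
Saving = $86.63 − $21.03 = $65.6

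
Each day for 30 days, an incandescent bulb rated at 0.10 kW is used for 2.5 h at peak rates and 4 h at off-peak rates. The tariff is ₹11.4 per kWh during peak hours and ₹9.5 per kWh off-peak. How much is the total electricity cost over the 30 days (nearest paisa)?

₹199.50

Peak energy = 0.1 kW × 2.5 h × 30 = 7.5 kWh
Off-peak energy = 0.1 kW × 4 h × 30 = 12 kWh
Cost = 7.5 × ₹11.4 + 12 × ₹9.5 = ₹85.5 + ₹114 = ₹199.50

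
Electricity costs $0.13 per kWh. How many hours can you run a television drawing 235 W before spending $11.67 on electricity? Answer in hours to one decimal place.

382.0 h

Energy available = $11.67 ÷ $0.13/kWh = 89.7692 kWh
Hours = 89.7692 kWh ÷ 0.235 kW = 382.0 h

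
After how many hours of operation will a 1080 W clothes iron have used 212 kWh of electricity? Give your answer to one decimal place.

196.3 h

Hours = 212 kWh ÷ 1.08 kW = 196.3 h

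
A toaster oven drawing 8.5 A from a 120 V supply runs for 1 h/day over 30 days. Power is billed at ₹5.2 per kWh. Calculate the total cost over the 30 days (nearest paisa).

Power = 8.5 A × 120 V = 1020 W = 1.02 kW
Runtime = 1 h/day × 30 days = 30 h
Energy = 1.02 kW × 30 h = 30.6 kWh
Cost = 30.6 kWh × ₹5.2/kWh = ₹159.12

₹159.12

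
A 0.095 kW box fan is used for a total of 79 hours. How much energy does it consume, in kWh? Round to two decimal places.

7.51 kWh

Energy = 0.095 kW × 79 h = 7.505 kWh ≈ 7.51 kWh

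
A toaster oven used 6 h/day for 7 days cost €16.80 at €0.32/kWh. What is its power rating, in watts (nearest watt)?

Energy = €16.80 ÷ €0.32/kWh = 52.5 kWh
Runtime = 6 h/day × 7 days = 42 h
Power = 52.5 kWh ÷ 42 h = 1.25 kW = 1250 W

1250 W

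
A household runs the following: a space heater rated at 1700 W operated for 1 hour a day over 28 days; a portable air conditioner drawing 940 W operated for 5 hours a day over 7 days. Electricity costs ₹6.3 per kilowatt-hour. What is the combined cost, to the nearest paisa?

₹507.15

space heater: Runtime = 1 h/day × 28 days = 28 h
space heater: 1.7 kW × 28 h = 47.6 kWh
portable air conditioner: Runtime = 5 h/day × 7 days = 35 h
portable air conditioner: 0.94 kW × 35 h = 32.9 kWh
Total energy = 80.5 kWh
Cost = 80.5 × ₹6.3 = ₹507.15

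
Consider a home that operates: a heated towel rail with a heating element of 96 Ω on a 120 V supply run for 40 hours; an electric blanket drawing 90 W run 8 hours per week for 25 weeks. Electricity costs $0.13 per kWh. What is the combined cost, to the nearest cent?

heated towel rail: Power = V²/R = 120²/96 = 150 W = 0.15 kW
heated towel rail: 0.15 kW × 40 h = 6 kWh
electric blanket: Runtime = 8 h/week × 25 weeks = 200 h
electric blanket: 0.09 kW × 200 h = 18 kWh
Total energy = 24 kWh
Cost = 24 × $0.13 = $3.12

$3.12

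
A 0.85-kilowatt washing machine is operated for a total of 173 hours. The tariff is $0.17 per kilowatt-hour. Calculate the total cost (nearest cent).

Energy = 0.85 kW × 173 h = 147.05 kWh
Cost = 147.05 kWh × $0.17/kWh = $25.00

$25.00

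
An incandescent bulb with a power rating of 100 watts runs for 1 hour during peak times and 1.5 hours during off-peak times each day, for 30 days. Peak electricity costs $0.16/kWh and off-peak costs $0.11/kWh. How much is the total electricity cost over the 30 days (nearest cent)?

Peak energy = 0.1 kW × 1 h × 30 = 3 kWh
Off-peak energy = 0.1 kW × 1.5 h × 30 = 4.5 kWh
Cost = 3 × $0.16 + 4.5 × $0.11 = $0.48 + $0.495 = $0.98

$0.98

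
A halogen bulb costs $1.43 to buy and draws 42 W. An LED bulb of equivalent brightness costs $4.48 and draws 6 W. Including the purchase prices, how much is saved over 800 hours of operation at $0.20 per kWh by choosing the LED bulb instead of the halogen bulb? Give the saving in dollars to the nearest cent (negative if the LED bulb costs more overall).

halogen bulb: $1.43 + (42/1000) kW × 800 h × $0.20 = $1.43 + $6.72 = $8.15
LED bulb: $4.48 + (6/1000) kW × 800 h × $0.20 = $4.48 + $0.96 = $5.44
Saving = $8.15 − $5.44 = $2.71

$2.71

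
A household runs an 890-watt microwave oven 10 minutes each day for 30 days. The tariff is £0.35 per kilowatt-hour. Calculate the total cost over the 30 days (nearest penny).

£1.56

Runtime = 10 min × 30 = 300 min = 5 h
Energy = 0.89 kW × 5 h = 4.45 kWh
Cost = 4.45 kWh × £0.35/kWh = £1.56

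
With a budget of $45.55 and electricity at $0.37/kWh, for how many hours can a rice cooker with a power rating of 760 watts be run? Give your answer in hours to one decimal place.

Energy available = $45.55 ÷ $0.37/kWh = 123.1081 kWh
Hours = 123.1081 kWh ÷ 0.76 kW = 162.0 h

162.0 h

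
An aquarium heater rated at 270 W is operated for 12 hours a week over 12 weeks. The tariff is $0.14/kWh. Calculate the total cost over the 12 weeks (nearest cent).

Runtime = 12 h/week × 12 weeks = 144 h
Energy = 0.27 kW × 144 h = 38.88 kWh
Cost = 38.88 kWh × $0.14/kWh = $5.44

$5.44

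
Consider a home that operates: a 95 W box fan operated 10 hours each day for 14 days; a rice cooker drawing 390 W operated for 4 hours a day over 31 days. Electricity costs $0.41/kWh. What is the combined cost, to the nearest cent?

$25.28

box fan: Runtime = 10 h/day × 14 days = 140 h
box fan: 0.095 kW × 140 h = 13.3 kWh
rice cooker: Runtime = 4 h/day × 31 days = 124 h
rice cooker: 0.39 kW × 124 h = 48.36 kWh
Total energy = 61.66 kWh
Cost = 61.66 × $0.41 = $25.28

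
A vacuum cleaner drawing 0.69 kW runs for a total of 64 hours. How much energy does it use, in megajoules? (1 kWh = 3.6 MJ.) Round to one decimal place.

Energy = 0.69 kW × 64 h = 44.16 kWh
= 44.16 × 3.6 MJ = 159.0 MJ

159.0 MJ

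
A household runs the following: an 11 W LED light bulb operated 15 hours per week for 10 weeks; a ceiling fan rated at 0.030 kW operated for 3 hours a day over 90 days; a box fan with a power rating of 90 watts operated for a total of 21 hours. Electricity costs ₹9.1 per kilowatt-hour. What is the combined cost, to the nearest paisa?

LED light bulb: Runtime = 15 h/week × 10 weeks = 150 h
LED light bulb: 0.011 kW × 150 h = 1.65 kWh
ceiling fan: Runtime = 3 h/day × 90 days = 270 h
ceiling fan: 0.03 kW × 270 h = 8.1 kWh
box fan: 0.09 kW × 21 h = 1.89 kWh
Total energy = 11.64 kWh
Cost = 11.64 × ₹9.1 = ₹105.92

₹105.92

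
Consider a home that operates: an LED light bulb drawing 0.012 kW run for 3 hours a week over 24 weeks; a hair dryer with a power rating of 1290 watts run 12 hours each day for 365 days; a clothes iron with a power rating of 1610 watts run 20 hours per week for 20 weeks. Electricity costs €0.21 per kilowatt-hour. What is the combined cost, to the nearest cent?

LED light bulb: Runtime = 3 h/week × 24 weeks = 72 h
LED light bulb: 0.012 kW × 72 h = 0.864 kWh
hair dryer: Runtime = 12 h/day × 365 days = 4380 h
hair dryer: 1.29 kW × 4380 h = 5650.2 kWh
clothes iron: Runtime = 20 h/week × 20 weeks = 400 h
clothes iron: 1.61 kW × 400 h = 644 kWh
Total energy = 6295.064 kWh
Cost = 6295.064 × €0.21 = €1321.96

€1321.96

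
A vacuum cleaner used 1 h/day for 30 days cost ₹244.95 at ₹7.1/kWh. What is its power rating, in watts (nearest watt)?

1150 W

Energy = ₹244.95 ÷ ₹7.1/kWh = 34.5 kWh
Runtime = 1 h/day × 30 days = 30 h
Power = 34.5 kWh ÷ 30 h = 1.15 kW = 1150 W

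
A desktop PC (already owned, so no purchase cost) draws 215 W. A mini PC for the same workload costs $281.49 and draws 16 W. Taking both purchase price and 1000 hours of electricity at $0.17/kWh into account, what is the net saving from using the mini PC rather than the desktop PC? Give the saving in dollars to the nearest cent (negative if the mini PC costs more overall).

-$247.66

desktop PC: $0.00 + (215/1000) kW × 1000 h × $0.17 = $0.00 + $36.55 = $36.55
mini PC: $281.49 + (16/1000) kW × 1000 h × $0.17 = $281.49 + $2.72 = $284.21
Saving = $36.55 − $284.21 = −$247.66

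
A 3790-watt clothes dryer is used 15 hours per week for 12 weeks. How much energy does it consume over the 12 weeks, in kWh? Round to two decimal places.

682.20 kWh

Runtime = 15 h/week × 12 weeks = 180 h
Energy = 3.79 kW × 180 h = 682.2 kWh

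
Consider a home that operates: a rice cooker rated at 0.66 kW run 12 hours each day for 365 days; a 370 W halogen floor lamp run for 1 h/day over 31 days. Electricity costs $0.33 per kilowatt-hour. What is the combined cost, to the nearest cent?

rice cooker: Runtime = 12 h/day × 365 days = 4380 h
rice cooker: 0.66 kW × 4380 h = 2890.8 kWh
halogen floor lamp: Runtime = 1 h/day × 31 days = 31 h
halogen floor lamp: 0.37 kW × 31 h = 11.47 kWh
Total energy = 2902.27 kWh
Cost = 2902.27 × $0.33 = $957.75

$957.75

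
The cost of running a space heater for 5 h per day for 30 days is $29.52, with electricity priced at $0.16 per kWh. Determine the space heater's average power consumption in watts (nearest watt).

Energy = $29.52 ÷ $0.16/kWh = 184.5 kWh
Runtime = 5 h/day × 30 days = 150 h
Power = 184.5 kWh ÷ 150 h = 1.23 kW = 1230 W

1230 W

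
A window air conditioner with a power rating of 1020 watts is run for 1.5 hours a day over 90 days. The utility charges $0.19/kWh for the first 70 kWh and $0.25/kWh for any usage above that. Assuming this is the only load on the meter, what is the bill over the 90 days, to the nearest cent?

$30.23

Runtime = 1.5 h/day × 90 days = 135 h
Energy = 1.02 kW × 135 h = 137.7 kWh
Tier 1 (0–70 kWh): 70 × $0.19 = $13.3
Above 70 kWh: 67.7 × $0.25 = $16.925
Bill = $30.23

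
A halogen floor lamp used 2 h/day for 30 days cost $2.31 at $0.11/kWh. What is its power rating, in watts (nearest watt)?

Energy = $2.31 ÷ $0.11/kWh = 21 kWh
Runtime = 2 h/day × 30 days = 60 h
Power = 21 kWh ÷ 60 h = 0.35 kW = 350 W

350 W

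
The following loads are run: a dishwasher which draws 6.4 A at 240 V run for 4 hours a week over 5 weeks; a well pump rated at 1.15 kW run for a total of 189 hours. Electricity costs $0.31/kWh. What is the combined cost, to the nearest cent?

dishwasher: Power = 6.4 A × 240 V = 1536 W = 1.536 kW
dishwasher: Runtime = 4 h/week × 5 weeks = 20 h
dishwasher: 1.536 kW × 20 h = 30.72 kWh
well pump: 1.15 kW × 189 h = 217.35 kWh
Total energy = 248.07 kWh
Cost = 248.07 × $0.31 = $76.90

$76.90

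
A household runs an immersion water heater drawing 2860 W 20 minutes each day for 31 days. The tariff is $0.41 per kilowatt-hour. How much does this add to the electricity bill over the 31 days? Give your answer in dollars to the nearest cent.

$12.12

Runtime = 20 min × 31 = 620 min = 10.333333… h
Energy = 2.86 kW × 10.333333… h = 29.553333… kWh
Cost = 29.553333… kWh × $0.41/kWh = $12.12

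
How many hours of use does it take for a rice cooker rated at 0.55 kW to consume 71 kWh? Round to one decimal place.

129.1 h

Hours = 71 kWh ÷ 0.55 kW = 129.1 h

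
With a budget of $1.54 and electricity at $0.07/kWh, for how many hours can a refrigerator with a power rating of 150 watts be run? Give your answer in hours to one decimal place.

146.7 h

Energy available = $1.54 ÷ $0.07/kWh = 22 kWh
Hours = 22 kWh ÷ 0.15 kW = 146.7 h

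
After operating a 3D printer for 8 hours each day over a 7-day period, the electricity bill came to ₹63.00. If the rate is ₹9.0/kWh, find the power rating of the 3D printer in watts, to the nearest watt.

Energy = ₹63.00 ÷ ₹9.0/kWh = 7 kWh
Runtime = 8 h/day × 7 days = 56 h
Power = 7 kWh ÷ 56 h = 0.125 kW = 125 W

125 W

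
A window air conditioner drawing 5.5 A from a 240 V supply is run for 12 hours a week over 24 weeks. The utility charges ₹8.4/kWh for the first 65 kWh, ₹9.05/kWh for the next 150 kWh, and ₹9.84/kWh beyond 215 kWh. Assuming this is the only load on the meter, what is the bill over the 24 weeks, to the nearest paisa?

Power = 5.5 A × 240 V = 1320 W = 1.32 kW
Runtime = 12 h/week × 24 weeks = 288 h
Energy = 1.32 kW × 288 h = 380.16 kWh
Tier 1 (0–65 kWh): 65 × ₹8.4 = ₹546
Tier 2 (65–215 kWh): 150 × ₹9.05 = ₹1357.5
Above 215 kWh: 165.16 × ₹9.84 = ₹1625.1744
Bill = ₹3528.67

₹3528.67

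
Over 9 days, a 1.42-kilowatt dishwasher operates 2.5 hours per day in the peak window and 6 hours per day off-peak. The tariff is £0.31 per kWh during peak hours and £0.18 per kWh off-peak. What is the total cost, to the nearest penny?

Peak energy = 1.42 kW × 2.5 h × 9 = 31.95 kWh
Off-peak energy = 1.42 kW × 6 h × 9 = 76.68 kWh
Cost = 31.95 × £0.31 + 76.68 × £0.18 = £9.9045 + £13.8024 = £23.71

£23.71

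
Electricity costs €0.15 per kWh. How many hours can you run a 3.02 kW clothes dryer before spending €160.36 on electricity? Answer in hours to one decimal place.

Energy available = €160.36 ÷ €0.15/kWh = 1069.0667 kWh
Hours = 1069.0667 kWh ÷ 3.02 kW = 354.0 h

354.0 h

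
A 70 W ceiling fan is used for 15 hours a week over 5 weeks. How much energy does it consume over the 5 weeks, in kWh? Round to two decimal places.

Runtime = 15 h/week × 5 weeks = 75 h
Energy = 0.07 kW × 75 h = 5.25 kWh

5.25 kWh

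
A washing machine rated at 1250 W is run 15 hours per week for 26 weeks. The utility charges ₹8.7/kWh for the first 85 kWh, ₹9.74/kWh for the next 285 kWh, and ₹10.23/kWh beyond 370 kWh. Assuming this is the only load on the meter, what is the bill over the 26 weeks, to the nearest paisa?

Runtime = 15 h/week × 26 weeks = 390 h
Energy = 1.25 kW × 390 h = 487.5 kWh
Tier 1 (0–85 kWh): 85 × ₹8.7 = ₹739.5
Tier 2 (85–370 kWh): 285 × ₹9.74 = ₹2775.9
Above 370 kWh: 117.5 × ₹10.23 = ₹1202.025
Bill = ₹4717.43

₹4717.43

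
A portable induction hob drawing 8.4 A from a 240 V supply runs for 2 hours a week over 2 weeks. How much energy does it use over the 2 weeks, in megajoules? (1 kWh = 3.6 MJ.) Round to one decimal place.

Power = 8.4 A × 240 V = 2016 W = 2.016 kW
Runtime = 2 h/week × 2 weeks = 4 h
Energy = 2.016 kW × 4 h = 8.064 kWh
= 8.064 × 3.6 MJ = 29.0 MJ

29.0 MJ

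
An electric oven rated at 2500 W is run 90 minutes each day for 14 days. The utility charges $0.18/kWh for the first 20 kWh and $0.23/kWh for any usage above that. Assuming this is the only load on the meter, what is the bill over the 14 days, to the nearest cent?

Runtime = 90 min × 14 = 1260 min = 21 h
Energy = 2.5 kW × 21 h = 52.5 kWh
Tier 1 (0–20 kWh): 20 × $0.18 = $3.6
Above 20 kWh: 32.5 × $0.23 = $7.475
Bill = $11.08

$11.08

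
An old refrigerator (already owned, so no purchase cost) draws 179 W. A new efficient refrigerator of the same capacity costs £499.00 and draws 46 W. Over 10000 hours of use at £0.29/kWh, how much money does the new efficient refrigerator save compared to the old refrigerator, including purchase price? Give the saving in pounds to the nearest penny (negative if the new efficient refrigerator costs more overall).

-£113.30

old refrigerator: £0.00 + (179/1000) kW × 10000 h × £0.29 = £0.00 + £519.1 = £519.1
new efficient refrigerator: £499.00 + (46/1000) kW × 10000 h × £0.29 = £499.00 + £133.4 = £632.4
Saving = £519.1 − £632.4 = −£113.3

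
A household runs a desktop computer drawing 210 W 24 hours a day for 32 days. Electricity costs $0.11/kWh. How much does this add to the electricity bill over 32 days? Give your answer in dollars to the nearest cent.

$17.74

Runtime = 24 h × 32 = 768 h
Energy = 0.21 kW × 768 h = 161.28 kWh
Cost = 161.28 kWh × $0.11/kWh = $17.74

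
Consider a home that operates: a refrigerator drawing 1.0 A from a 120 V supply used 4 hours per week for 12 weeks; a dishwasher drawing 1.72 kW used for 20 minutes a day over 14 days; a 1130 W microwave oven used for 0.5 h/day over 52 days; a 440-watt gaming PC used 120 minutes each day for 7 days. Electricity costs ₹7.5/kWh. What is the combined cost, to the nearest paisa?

refrigerator: Power = 1.0 A × 120 V = 120 W = 0.12 kW
refrigerator: Runtime = 4 h/week × 12 weeks = 48 h
refrigerator: 0.12 kW × 48 h = 5.76 kWh
dishwasher: Runtime = 20 min × 14 = 280 min = 4.666666… h
dishwasher: 1.72 kW × 4.666666… h = 8.026666… kWh
microwave oven: Runtime = 0.5 h/day × 52 days = 26 h
microwave oven: 1.13 kW × 26 h = 29.38 kWh
gaming PC: Runtime = 120 min × 7 = 840 min = 14 h
gaming PC: 0.44 kW × 14 h = 6.16 kWh
Total energy = 49.326666… kWh
Cost = 49.326666… × ₹7.5 = ₹369.95

₹369.95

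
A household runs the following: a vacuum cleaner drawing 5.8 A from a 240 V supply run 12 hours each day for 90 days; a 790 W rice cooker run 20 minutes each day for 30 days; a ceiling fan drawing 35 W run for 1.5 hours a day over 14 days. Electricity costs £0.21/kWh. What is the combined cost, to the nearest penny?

vacuum cleaner: Power = 5.8 A × 240 V = 1392 W = 1.392 kW
vacuum cleaner: Runtime = 12 h/day × 90 days = 1080 h
vacuum cleaner: 1.392 kW × 1080 h = 1503.36 kWh
rice cooker: Runtime = 20 min × 30 = 600 min = 10 h
rice cooker: 0.79 kW × 10 h = 7.9 kWh
ceiling fan: Runtime = 1.5 h/day × 14 days = 21 h
ceiling fan: 0.035 kW × 21 h = 0.735 kWh
Total energy = 1511.995 kWh
Cost = 1511.995 × £0.21 = £317.52

£317.52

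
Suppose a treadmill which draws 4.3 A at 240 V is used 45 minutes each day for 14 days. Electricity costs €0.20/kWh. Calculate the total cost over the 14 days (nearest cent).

€2.17

Power = 4.3 A × 240 V = 1032 W = 1.032 kW
Runtime = 45 min × 14 = 630 min = 10.5 h
Energy = 1.032 kW × 10.5 h = 10.836 kWh
Cost = 10.836 kWh × €0.20/kWh = €2.17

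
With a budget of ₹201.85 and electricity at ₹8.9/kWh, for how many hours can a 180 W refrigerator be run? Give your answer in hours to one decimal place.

126.0 h

Energy available = ₹201.85 ÷ ₹8.9/kWh = 22.6798 kWh
Hours = 22.6798 kWh ÷ 0.18 kW = 126.0 h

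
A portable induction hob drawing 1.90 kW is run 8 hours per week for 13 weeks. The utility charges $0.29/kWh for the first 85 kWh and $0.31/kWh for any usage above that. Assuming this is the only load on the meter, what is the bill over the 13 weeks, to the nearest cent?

$59.56

Runtime = 8 h/week × 13 weeks = 104 h
Energy = 1.9 kW × 104 h = 197.6 kWh
Tier 1 (0–85 kWh): 85 × $0.29 = $24.65
Above 85 kWh: 112.6 × $0.31 = $34.906
Bill = $59.56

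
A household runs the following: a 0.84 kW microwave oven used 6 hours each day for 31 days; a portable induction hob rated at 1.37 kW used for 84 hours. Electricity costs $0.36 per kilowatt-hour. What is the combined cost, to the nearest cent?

microwave oven: Runtime = 6 h/day × 31 days = 186 h
microwave oven: 0.84 kW × 186 h = 156.24 kWh
portable induction hob: 1.37 kW × 84 h = 115.08 kWh
Total energy = 271.32 kWh
Cost = 271.32 × $0.36 = $97.68

$97.68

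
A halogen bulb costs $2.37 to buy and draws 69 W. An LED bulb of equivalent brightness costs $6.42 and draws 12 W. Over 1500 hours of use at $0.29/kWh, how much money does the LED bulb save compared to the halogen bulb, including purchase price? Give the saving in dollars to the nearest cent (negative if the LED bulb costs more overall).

halogen bulb: $2.37 + (69/1000) kW × 1500 h × $0.29 = $2.37 + $30.015 = $32.385
LED bulb: $6.42 + (12/1000) kW × 1500 h × $0.29 = $6.42 + $5.22 = $11.64
Saving = $32.385 − $11.64 = $20.745 → $20.75

$20.75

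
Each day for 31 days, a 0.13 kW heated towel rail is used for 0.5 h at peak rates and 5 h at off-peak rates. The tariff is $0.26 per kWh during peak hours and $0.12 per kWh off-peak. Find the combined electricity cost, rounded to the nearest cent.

Peak energy = 0.13 kW × 0.5 h × 31 = 2.015 kWh
Off-peak energy = 0.13 kW × 5 h × 31 = 20.15 kWh
Cost = 2.015 × $0.26 + 20.15 × $0.12 = $0.5239 + $2.418 = $2.94

$2.94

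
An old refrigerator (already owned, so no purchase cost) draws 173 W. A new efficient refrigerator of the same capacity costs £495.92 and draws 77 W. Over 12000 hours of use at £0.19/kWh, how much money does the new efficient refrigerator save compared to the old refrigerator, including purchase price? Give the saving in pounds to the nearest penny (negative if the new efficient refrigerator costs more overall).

old refrigerator: £0.00 + (173/1000) kW × 12000 h × £0.19 = £0.00 + £394.44 = £394.44
new efficient refrigerator: £495.92 + (77/1000) kW × 12000 h × £0.19 = £495.92 + £175.56 = £671.48
Saving = £394.44 − £671.48 = −£277.04

-£277.04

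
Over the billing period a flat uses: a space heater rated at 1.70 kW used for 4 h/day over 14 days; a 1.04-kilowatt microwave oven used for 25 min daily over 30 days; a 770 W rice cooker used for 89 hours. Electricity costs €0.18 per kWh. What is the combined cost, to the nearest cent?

space heater: Runtime = 4 h/day × 14 days = 56 h
space heater: 1.7 kW × 56 h = 95.2 kWh
microwave oven: Runtime = 25 min × 30 = 750 min = 12.5 h
microwave oven: 1.04 kW × 12.5 h = 13 kWh
rice cooker: 0.77 kW × 89 h = 68.53 kWh
Total energy = 176.73 kWh
Cost = 176.73 × €0.18 = €31.81

€31.81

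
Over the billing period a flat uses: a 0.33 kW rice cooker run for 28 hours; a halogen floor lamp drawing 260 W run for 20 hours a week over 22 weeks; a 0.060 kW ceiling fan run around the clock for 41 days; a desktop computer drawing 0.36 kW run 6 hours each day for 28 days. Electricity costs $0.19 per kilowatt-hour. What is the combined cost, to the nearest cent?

rice cooker: 0.33 kW × 28 h = 9.24 kWh
halogen floor lamp: Runtime = 20 h/week × 22 weeks = 440 h
halogen floor lamp: 0.26 kW × 440 h = 114.4 kWh
ceiling fan: Runtime = 24 h × 41 = 984 h
ceiling fan: 0.06 kW × 984 h = 59.04 kWh
desktop computer: Runtime = 6 h/day × 28 days = 168 h
desktop computer: 0.36 kW × 168 h = 60.48 kWh
Total energy = 243.16 kWh
Cost = 243.16 × $0.19 = $46.20

$46.20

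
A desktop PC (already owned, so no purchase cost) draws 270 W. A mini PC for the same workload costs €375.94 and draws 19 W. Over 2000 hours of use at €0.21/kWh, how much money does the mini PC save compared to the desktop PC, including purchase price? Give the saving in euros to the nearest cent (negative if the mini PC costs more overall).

desktop PC: €0.00 + (270/1000) kW × 2000 h × €0.21 = €0.00 + €113.4 = €113.4
mini PC: €375.94 + (19/1000) kW × 2000 h × €0.21 = €375.94 + €7.98 = €383.92
Saving = €113.4 − €383.92 = −€270.52

-€270.52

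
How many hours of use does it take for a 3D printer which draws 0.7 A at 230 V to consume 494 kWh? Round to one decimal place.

Power = 0.7 A × 230 V = 161 W = 0.161 kW
Hours = 494 kWh ÷ 0.161 kW = 3068.3 h

3068.3 h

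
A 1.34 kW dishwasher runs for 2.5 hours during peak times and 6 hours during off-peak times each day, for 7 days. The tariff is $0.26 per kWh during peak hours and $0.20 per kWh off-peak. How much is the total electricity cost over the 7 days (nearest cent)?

$17.35

Peak energy = 1.34 kW × 2.5 h × 7 = 23.45 kWh
Off-peak energy = 1.34 kW × 6 h × 7 = 56.28 kWh
Cost = 23.45 × $0.26 + 56.28 × $0.20 = $6.097 + $11.256 = $17.35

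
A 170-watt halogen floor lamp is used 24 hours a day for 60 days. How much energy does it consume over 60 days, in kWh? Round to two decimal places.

Runtime = 24 h × 60 = 1440 h
Energy = 0.17 kW × 1440 h = 244.8 kWh

244.80 kWh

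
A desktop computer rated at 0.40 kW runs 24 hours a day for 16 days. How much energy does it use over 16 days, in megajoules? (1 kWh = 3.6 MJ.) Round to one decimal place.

Runtime = 24 h × 16 = 384 h
Energy = 0.4 kW × 384 h = 153.6 kWh
= 153.6 × 3.6 MJ = 553.0 MJ

553.0 MJ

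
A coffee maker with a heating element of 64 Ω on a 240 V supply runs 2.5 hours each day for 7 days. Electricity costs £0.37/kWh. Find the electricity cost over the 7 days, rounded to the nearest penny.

£5.83

Power = V²/R = 240²/64 = 900 W = 0.9 kW
Runtime = 2.5 h/day × 7 days = 17.5 h
Energy = 0.9 kW × 17.5 h = 15.75 kWh
Cost = 15.75 kWh × £0.37/kWh = £5.83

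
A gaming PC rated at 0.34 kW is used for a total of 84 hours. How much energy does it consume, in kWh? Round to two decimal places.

Energy = 0.34 kW × 84 h = 28.56 kWh

28.56 kWh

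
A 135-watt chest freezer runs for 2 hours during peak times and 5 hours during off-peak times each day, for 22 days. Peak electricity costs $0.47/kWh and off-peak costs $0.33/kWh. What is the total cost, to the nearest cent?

Peak energy = 0.135 kW × 2 h × 22 = 5.94 kWh
Off-peak energy = 0.135 kW × 5 h × 22 = 14.85 kWh
Cost = 5.94 × $0.47 + 14.85 × $0.33 = $2.7918 + $4.9005 = $7.69

$7.69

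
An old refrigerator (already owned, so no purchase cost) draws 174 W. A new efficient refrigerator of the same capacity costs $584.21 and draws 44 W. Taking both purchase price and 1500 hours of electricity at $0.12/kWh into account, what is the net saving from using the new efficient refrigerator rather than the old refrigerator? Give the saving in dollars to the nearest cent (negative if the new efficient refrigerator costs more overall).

-$560.81

old refrigerator: $0.00 + (174/1000) kW × 1500 h × $0.12 = $0.00 + $31.32 = $31.32
new efficient refrigerator: $584.21 + (44/1000) kW × 1500 h × $0.12 = $584.21 + $7.92 = $592.13
Saving = $31.32 − $592.13 = −$560.81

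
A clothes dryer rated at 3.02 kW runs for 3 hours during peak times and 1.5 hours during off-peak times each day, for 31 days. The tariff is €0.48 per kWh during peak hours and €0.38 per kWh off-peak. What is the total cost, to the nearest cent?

€188.18

Peak energy = 3.02 kW × 3 h × 31 = 280.86 kWh
Off-peak energy = 3.02 kW × 1.5 h × 31 = 140.43 kWh
Cost = 280.86 × €0.48 + 140.43 × €0.38 = €134.8128 + €53.3634 = €188.18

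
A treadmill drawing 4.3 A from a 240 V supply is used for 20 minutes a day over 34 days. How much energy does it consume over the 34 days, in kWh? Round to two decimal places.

Power = 4.3 A × 240 V = 1032 W = 1.032 kW
Runtime = 20 min × 34 = 680 min = 11.333333… h
Energy = 1.032 kW × 11.333333… h = 11.696 kWh ≈ 11.70 kWh

11.70 kWh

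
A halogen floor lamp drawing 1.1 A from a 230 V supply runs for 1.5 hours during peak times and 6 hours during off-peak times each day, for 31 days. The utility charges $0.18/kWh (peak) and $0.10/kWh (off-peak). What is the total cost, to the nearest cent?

Power = 1.1 A × 230 V = 253 W = 0.253 kW
Peak energy = 0.253 kW × 1.5 h × 31 = 11.7645 kWh
Off-peak energy = 0.253 kW × 6 h × 31 = 47.058 kWh
Cost = 11.7645 × $0.18 + 47.058 × $0.10 = $2.11761 + $4.7058 = $6.82

$6.82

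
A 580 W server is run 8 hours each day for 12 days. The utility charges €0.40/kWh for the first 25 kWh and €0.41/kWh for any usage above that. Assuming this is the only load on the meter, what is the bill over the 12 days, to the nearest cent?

€22.58

Runtime = 8 h/day × 12 days = 96 h
Energy = 0.58 kW × 96 h = 55.68 kWh
Tier 1 (0–25 kWh): 25 × €0.40 = €10
Above 25 kWh: 30.68 × €0.41 = €12.5788
Bill = €22.58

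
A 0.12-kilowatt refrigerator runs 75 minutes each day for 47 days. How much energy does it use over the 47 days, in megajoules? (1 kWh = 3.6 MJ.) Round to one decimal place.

Runtime = 75 min × 47 = 3525 min = 58.75 h
Energy = 0.12 kW × 58.75 h = 7.05 kWh
= 7.05 × 3.6 MJ = 25.4 MJ

25.4 MJ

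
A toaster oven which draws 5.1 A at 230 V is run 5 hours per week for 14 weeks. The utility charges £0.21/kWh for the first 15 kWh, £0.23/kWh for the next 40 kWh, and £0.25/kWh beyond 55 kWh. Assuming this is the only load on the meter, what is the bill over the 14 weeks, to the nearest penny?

Power = 5.1 A × 230 V = 1173 W = 1.173 kW
Runtime = 5 h/week × 14 weeks = 70 h
Energy = 1.173 kW × 70 h = 82.11 kWh
Tier 1 (0–15 kWh): 15 × £0.21 = £3.15
Tier 2 (15–55 kWh): 40 × £0.23 = £9.2
Above 55 kWh: 27.11 × £0.25 = £6.7775
Bill = £19.13

£19.13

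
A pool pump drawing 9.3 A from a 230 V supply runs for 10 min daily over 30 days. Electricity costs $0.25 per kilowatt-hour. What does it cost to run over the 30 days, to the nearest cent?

$2.67

Power = 9.3 A × 230 V = 2139 W = 2.139 kW
Runtime = 10 min × 30 = 300 min = 5 h
Energy = 2.139 kW × 5 h = 10.695 kWh
Cost = 10.695 kWh × $0.25/kWh = $2.67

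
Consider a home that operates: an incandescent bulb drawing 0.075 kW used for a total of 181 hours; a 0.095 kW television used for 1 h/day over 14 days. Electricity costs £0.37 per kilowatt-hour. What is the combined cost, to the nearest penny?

incandescent bulb: 0.075 kW × 181 h = 13.575 kWh
television: Runtime = 1 h/day × 14 days = 14 h
television: 0.095 kW × 14 h = 1.33 kWh
Total energy = 14.905 kWh
Cost = 14.905 × £0.37 = £5.51

£5.51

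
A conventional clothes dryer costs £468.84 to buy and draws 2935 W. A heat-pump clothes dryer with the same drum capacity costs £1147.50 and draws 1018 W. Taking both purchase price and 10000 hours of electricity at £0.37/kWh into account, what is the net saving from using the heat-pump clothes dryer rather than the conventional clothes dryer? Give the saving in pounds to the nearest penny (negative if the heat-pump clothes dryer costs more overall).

£6414.24

conventional clothes dryer: £468.84 + (2935/1000) kW × 10000 h × £0.37 = £468.84 + £10859.5 = £11328.34
heat-pump clothes dryer: £1147.50 + (1018/1000) kW × 10000 h × £0.37 = £1147.50 + £3766.6 = £4914.1
Saving = £11328.34 − £4914.1 = £6414.24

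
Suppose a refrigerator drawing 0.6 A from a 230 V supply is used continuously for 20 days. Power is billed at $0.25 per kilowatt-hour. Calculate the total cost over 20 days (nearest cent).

$16.56

Power = 0.6 A × 230 V = 138 W = 0.138 kW
Runtime = 24 h × 20 = 480 h
Energy = 0.138 kW × 480 h = 66.24 kWh
Cost = 66.24 kWh × $0.25/kWh = $16.56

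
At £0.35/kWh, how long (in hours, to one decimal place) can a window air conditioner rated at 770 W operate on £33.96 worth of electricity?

126.0 h

Energy available = £33.96 ÷ £0.35/kWh = 97.0286 kWh
Hours = 97.0286 kWh ÷ 0.77 kW = 126.0 h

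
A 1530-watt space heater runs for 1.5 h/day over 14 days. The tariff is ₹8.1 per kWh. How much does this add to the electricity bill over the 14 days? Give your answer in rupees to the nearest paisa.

₹260.25

Runtime = 1.5 h/day × 14 days = 21 h
Energy = 1.53 kW × 21 h = 32.13 kWh
Cost = 32.13 kWh × ₹8.1/kWh = ₹260.25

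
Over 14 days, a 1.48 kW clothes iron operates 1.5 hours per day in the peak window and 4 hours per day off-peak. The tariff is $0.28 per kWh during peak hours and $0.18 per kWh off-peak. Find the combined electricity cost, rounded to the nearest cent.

$23.62

Peak energy = 1.48 kW × 1.5 h × 14 = 31.08 kWh
Off-peak energy = 1.48 kW × 4 h × 14 = 82.88 kWh
Cost = 31.08 × $0.28 + 82.88 × $0.18 = $8.7024 + $14.9184 = $23.62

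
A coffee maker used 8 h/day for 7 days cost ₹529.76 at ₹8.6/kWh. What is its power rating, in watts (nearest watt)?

Energy = ₹529.76 ÷ ₹8.6/kWh = 61.6 kWh
Runtime = 8 h/day × 7 days = 56 h
Power = 61.6 kWh ÷ 56 h = 1.1 kW = 1100 W

1100 W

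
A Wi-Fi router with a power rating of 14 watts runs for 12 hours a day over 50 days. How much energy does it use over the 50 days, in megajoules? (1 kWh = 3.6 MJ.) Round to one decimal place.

Runtime = 12 h/day × 50 days = 600 h
Energy = 0.014 kW × 600 h = 8.4 kWh
= 8.4 × 3.6 MJ = 30.2 MJ

30.2 MJ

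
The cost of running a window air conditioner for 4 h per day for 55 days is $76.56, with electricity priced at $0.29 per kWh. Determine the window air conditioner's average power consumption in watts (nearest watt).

Energy = $76.56 ÷ $0.29/kWh = 264 kWh
Runtime = 4 h/day × 55 days = 220 h
Power = 264 kWh ÷ 220 h = 1.2 kW = 1200 W

1200 W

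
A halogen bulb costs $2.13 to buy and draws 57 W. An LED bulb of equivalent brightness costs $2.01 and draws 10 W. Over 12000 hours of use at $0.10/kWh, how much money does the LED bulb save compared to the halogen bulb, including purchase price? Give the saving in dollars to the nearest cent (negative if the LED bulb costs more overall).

$56.52

halogen bulb: $2.13 + (57/1000) kW × 12000 h × $0.10 = $2.13 + $68.4 = $70.53
LED bulb: $2.01 + (10/1000) kW × 12000 h × $0.10 = $2.01 + $12 = $14.01
Saving = $70.53 − $14.01 = $56.52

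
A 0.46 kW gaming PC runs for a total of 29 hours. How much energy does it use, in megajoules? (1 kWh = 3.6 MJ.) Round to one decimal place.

48.0 MJ

Energy = 0.46 kW × 29 h = 13.34 kWh
= 13.34 × 3.6 MJ = 48.0 MJ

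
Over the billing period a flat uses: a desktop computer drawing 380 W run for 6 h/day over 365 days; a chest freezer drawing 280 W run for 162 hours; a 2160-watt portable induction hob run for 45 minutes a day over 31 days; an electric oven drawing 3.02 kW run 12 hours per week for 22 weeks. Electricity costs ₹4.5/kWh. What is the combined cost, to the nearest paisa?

desktop computer: Runtime = 6 h/day × 365 days = 2190 h
desktop computer: 0.38 kW × 2190 h = 832.2 kWh
chest freezer: 0.28 kW × 162 h = 45.36 kWh
portable induction hob: Runtime = 45 min × 31 = 1395 min = 23.25 h
portable induction hob: 2.16 kW × 23.25 h = 50.22 kWh
electric oven: Runtime = 12 h/week × 22 weeks = 264 h
electric oven: 3.02 kW × 264 h = 797.28 kWh
Total energy = 1725.06 kWh
Cost = 1725.06 × ₹4.5 = ₹7762.77

₹7762.77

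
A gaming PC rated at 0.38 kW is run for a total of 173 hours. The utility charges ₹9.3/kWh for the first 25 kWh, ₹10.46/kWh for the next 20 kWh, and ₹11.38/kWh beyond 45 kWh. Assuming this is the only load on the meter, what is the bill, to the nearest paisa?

Energy = 0.38 kW × 173 h = 65.74 kWh
Tier 1 (0–25 kWh): 25 × ₹9.3 = ₹232.5
Tier 2 (25–45 kWh): 20 × ₹10.46 = ₹209.2
Above 45 kWh: 20.74 × ₹11.38 = ₹236.0212
Bill = ₹677.72

₹677.72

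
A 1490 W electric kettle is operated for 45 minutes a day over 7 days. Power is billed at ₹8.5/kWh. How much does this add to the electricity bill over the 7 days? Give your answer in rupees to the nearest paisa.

₹66.49

Runtime = 45 min × 7 = 315 min = 5.25 h
Energy = 1.49 kW × 5.25 h = 7.8225 kWh
Cost = 7.8225 kWh × ₹8.5/kWh = ₹66.49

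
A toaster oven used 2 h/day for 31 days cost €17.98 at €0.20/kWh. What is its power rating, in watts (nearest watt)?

Energy = €17.98 ÷ €0.20/kWh = 89.9 kWh
Runtime = 2 h/day × 31 days = 62 h
Power = 89.9 kWh ÷ 62 h = 1.45 kW = 1450 W

1450 W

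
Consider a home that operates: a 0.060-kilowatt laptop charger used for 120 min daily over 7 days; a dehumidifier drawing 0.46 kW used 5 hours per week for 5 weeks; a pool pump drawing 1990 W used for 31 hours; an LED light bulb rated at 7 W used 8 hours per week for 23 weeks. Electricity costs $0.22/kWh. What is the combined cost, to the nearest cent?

$16.57

laptop charger: Runtime = 120 min × 7 = 840 min = 14 h
laptop charger: 0.06 kW × 14 h = 0.84 kWh
dehumidifier: Runtime = 5 h/week × 5 weeks = 25 h
dehumidifier: 0.46 kW × 25 h = 11.5 kWh
pool pump: 1.99 kW × 31 h = 61.69 kWh
LED light bulb: Runtime = 8 h/week × 23 weeks = 184 h
LED light bulb: 0.007 kW × 184 h = 1.288 kWh
Total energy = 75.318 kWh
Cost = 75.318 × $0.22 = $16.57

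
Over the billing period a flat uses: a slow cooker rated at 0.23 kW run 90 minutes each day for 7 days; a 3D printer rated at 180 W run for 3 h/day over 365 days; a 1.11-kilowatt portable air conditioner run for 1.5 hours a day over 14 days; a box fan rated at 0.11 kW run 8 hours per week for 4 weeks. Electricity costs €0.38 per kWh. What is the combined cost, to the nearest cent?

slow cooker: Runtime = 90 min × 7 = 630 min = 10.5 h
slow cooker: 0.23 kW × 10.5 h = 2.415 kWh
3D printer: Runtime = 3 h/day × 365 days = 1095 h
3D printer: 0.18 kW × 1095 h = 197.1 kWh
portable air conditioner: Runtime = 1.5 h/day × 14 days = 21 h
portable air conditioner: 1.11 kW × 21 h = 23.31 kWh
box fan: Runtime = 8 h/week × 4 weeks = 32 h
box fan: 0.11 kW × 32 h = 3.52 kWh
Total energy = 226.345 kWh
Cost = 226.345 × €0.38 = €86.01

€86.01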